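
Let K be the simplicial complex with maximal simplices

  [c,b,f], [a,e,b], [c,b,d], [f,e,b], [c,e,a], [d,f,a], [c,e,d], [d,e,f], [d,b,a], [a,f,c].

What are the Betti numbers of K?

Order the vertices as a < b < c < d < e < f. Listing each simplex with vertices in this order, K has dimension 2 with simplices:

  0-simplices (6): a, b, c, d, e, f
  1-simplices (15): ab, ac, ad, ae, af, bc, bd, be, bf, cd, ce, cf, de, df, ef
  2-simplices (10): abd, abe, ace, acf, adf, bcd, bcf, bef, cde, def

so the chain groups are C_0 ≅ Z^6, C_1 ≅ Z^15, C_2 ≅ Z^10.

∂_1: C_1 → C_0 maps an edge to its endpoints' difference, ∂[p,q] = q − p. For instance
  ∂ef = f − e.
As a 6×15 matrix over Z this has rank 5, with invariant factors (1,1,1,1,1).

∂_2: C_2 → C_1 sends each 2-simplex [p,q,r] to [q,r] − [p,r] + [p,q]. For instance
  ∂cde = de − ce + cd,
  ∂bef = ef − bf + be.
As a 15×10 matrix over Z this has rank 10, with invariant factors (1,1,1,1,1,1,1,1,1,2).

Now H_k = ker ∂_k / im ∂_{k+1}, so:

  H_0: rank C_0 − rank ∂_1 = 6 − 5 = 1, and the invariant factors of ∂_1 are all 1, so H_0 = Z.
  H_1: rank ker ∂_1 − rank ∂_2 = (15 − 5) − 10 = 0, and ∂_2 has invariant factor 2 > 1, so H_1 = Z_2.
  H_2: rank ker ∂_2 − rank ∂_3 = (10 − 10) − 0 = 0, and there is no ∂_3, so H_2 = 0.

(K is a triangulation of the real projective plane RP^2.)

Hence the Betti numbers are b_0 = 1, b_1 = 0, b_2 = 0.

b_0 = 1, b_1 = 0, b_2 = 0.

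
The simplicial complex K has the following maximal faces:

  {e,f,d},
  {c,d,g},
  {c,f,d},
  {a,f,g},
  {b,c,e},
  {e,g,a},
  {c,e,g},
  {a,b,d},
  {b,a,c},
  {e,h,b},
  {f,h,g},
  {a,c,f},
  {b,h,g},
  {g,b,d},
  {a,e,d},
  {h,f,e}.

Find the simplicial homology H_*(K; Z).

Fix the vertex order a < b < c < d < e < f < g < h and write every simplex with vertices in increasing order. Then dim K = 2 and the simplices of K are:

  0-simplices (8): a, b, c, d, e, f, g, h
  1-simplices (24): ab, ac, ad, ae, af, ag, bc, bd, be, bg, bh, cd, ce, cf, cg, de, df, dg, ef, eg, eh, fg, fh, gh
  2-simplices (16): abc, abd, acf, ade, aeg, afg, bce, bdg, beh, bgh, cdf, cdg, ceg, def, efh, fgh

Hence C_0 ≅ Z^8, C_1 ≅ Z^24, C_2 ≅ Z^16.

The boundary map ∂_1: C_1 → C_0 is given by ∂[p,q] = [q] − [p]. For instance
  ∂dg = g − d.
As a 8×24 matrix over Z this has rank 7, with invariant factors (1,1,1,1,1,1,1).

The boundary map ∂_2: C_2 → C_1 acts by ∂[p,q,r] = [q,r] − [p,r] + [p,q]. For instance
  ∂abc = bc − ac + ab,
  ∂ade = de − ae + ad.
The resulting 24×16 matrix has rank 15, and its Smith normal form has invariant factors (1,1,1,1,1,1,1,1,1,1,1,1,1,1,1).

From H_k ≅ ker(∂_k) / im(∂_{k+1}) we obtain:

  H_0: rank C_0 − rank ∂_1 = 8 − 7 = 1, and the invariant factors of ∂_1 are all 1, so H_0 ≅ Z.
  H_1: rank ker ∂_1 − rank ∂_2 = (24 − 7) − 15 = 2, and the invariant factors of ∂_2 are all 1, so H_1 ≅ Z^2.
  H_2: rank ker ∂_2 − rank ∂_3 = (16 − 15) − 0 = 1, and there is no ∂_3, so H_2 ≅ Z.

As a check, the Euler characteristic is 8 − 24 + 16 = 0, which agrees with 1 − 2 + 1 = 0.

H_0 ≅ Z,  H_1 ≅ Z^2,  H_2 ≅ Z.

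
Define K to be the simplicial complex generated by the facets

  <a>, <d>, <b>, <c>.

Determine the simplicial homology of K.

Take the total order a < b < c < d on the vertex set. Then K (dimension 0) consists of the simplices:

  0-simplices (4): a, b, c, d

so the chain groups are C_0 ≅ Z^4.

Computing H_k = (kernel of ∂_k) / (image of ∂_{k+1}):

  H_0: rank C_0 − rank ∂_1 = 4 − 0 = 4, and there is no ∂_1, so H_0 ≅ Z^4.

(K is a triangulation of a set of 4 points.)

H_0 ≅ Z^4.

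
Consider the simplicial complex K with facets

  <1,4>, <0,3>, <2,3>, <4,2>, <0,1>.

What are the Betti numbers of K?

Order the vertices as 0 < 1 < 2 < 3 < 4. Listing each simplex with vertices in this order, K has dimension 1 with simplices:

  0-simplices (5): [0], [1], [2], [3], [4]
  1-simplices (5): [0,1], [0,3], [1,4], [2,3], [2,4]

Hence C_0 ≅ Z^5, C_1 ≅ Z^5.

The boundary map ∂_1: C_1 → C_0 sends each edge [p,q] (with p < q) to q − p. For instance
  ∂[0,1] = [1] − [0].
As a 5×5 matrix over Z this has rank 4, with invariant factors (1,1,1,1).

Reading off H_k = ker ∂_k / im ∂_{k+1}:

  H_0: rank C_0 − rank ∂_1 = 5 − 4 = 1, and the invariant factors of ∂_1 are all 1, so H_0 = Z.
  H_1: rank ker ∂_1 − rank ∂_2 = (5 − 4) − 0 = 1, and there is no ∂_2, so H_1 = Z.

As a check, the Euler characteristic is 5 − 5 = 0, which agrees with 1 − 1 = 0.

Hence the Betti numbers are b_0 = 1, b_1 = 1.

b_0 = 1, b_1 = 1.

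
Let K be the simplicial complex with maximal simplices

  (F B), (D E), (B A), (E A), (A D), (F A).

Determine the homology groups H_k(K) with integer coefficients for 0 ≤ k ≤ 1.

H_0 ≅ Z,  H_1 ≅ Z^2.

We work with the vertex ordering A < B < D < E < F. The simplices of K, each written with vertices in increasing order, are:

  0-simplices (5): A, B, D, E, F
  1-simplices (6): AB, AD, AE, AF, BF, DE

so the chain groups are C_0 ≅ Z^5, C_1 ≅ Z^6.

∂_1: C_1 → C_0 sends each edge [p,q] (with p < q) to q − p.
As a 5×6 matrix over Z this has rank 4, with invariant factors (1,1,1,1).

Reading off H_k = ker ∂_k / im ∂_{k+1}:

  H_0: rank C_0 − rank ∂_1 = 5 − 4 = 1, and the invariant factors of ∂_1 are all 1, so H_0 ≅ Z.
  H_1: rank ker ∂_1 − rank ∂_2 = (6 − 4) − 0 = 2, and there is no ∂_2, so H_1 ≅ Z^2.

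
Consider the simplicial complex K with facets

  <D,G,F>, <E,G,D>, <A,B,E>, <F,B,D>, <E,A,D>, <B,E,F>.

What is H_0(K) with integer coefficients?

H_0 ≅ Z.

We work with the vertex ordering A < B < D < E < F < G. The simplices of K, each written with vertices in increasing order, are:

  0-simplices (6): A, B, D, E, F, G
  1-simplices (12): AB, AD, AE, BD, BE, BF, DE, DF, DG, EF, EG, FG
  2-simplices (6): ABE, ADE, BDF, BEF, DEG, DFG

Hence C_0 ≅ Z^6, C_1 ≅ Z^12, C_2 ≅ Z^6.

The boundary map ∂_1: C_1 → C_0 maps an edge to its endpoints' difference, ∂[p,q] = q − p. For instance
  ∂EG = G − E.
The resulting 6×12 matrix has rank 5, and its Smith normal form has invariant factors (1,1,1,1,1).

Boundary ∂_2: C_2 → C_1 sends each 2-simplex [p,q,r] to [q,r] − [p,r] + [p,q]. For instance
  ∂DEG = EG − DG + DE,
  ∂ABE = BE − AE + AB.
As a 12×6 matrix over Z this has rank 6, with invariant factors (1,1,1,1,1,1).

Now H_k = ker ∂_k / im ∂_{k+1}, so:

  H_0: rank C_0 − rank ∂_1 = 6 − 5 = 1, and the invariant factors of ∂_1 are all 1, so H_0 = Z.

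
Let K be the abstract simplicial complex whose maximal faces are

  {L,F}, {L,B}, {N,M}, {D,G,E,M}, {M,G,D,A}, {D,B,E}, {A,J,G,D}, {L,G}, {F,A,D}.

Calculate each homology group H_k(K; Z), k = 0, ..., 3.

H_0 = Z,  H_1 = Z^2,  H_2 = 0,  H_3 = 0.

Fix the vertex order A < B < D < E < F < G < J < L < M < N and write every simplex with vertices in increasing order. Then dim K = 3 and the simplices of K are:

  0-simplices (10): A, B, D, E, F, G, J, L, M, N
  1-simplices (20): AD, AF, AG, AJ, AM, BD, BE, BL, DE, DF, DG, DJ, DM, EG, EM, FL, GJ, GL, GM, MN
  2-simplices (12): ADF, ADG, ADJ, ADM, AGJ, AGM, BDE, DEG, DEM, DGJ, DGM, EGM
  3-simplices (3): ADGJ, ADGM, DEGM

Hence C_0 ≅ Z^10, C_1 ≅ Z^20, C_2 ≅ Z^12, C_3 ≅ Z^3.

∂_1: C_1 → C_0 is given by ∂[p,q] = [q] − [p]. For instance
  ∂EG = G − E.
The resulting 10×20 matrix has rank 9, and its Smith normal form has invariant factors (1,1,1,1,1,1,1,1,1).

Boundary ∂_2: C_2 → C_1 acts by ∂[p,q,r] = [q,r] − [p,r] + [p,q]. For instance
  ∂BDE = DE − BE + BD,
  ∂DEM = EM − DM + DE.
This gives a 20×12 integer matrix of rank 9; reducing to Smith normal form yields diagonal entries (1,1,1,1,1,1,1,1,1).

Boundary ∂_3: C_3 → C_2 sends each 3-simplex σ to the alternating sum Σ_i (−1)^i (σ with its i-th vertex removed). For instance
  ∂ADGJ = DGJ − AGJ + ADJ − ADG,
  ∂DEGM = EGM − DGM + DEM − DEG.
The resulting 12×3 matrix has rank 3, and its Smith normal form has invariant factors (1,1,1).

Now H_k = ker ∂_k / im ∂_{k+1}, so:

  H_0: rank C_0 − rank ∂_1 = 10 − 9 = 1, and the invariant factors of ∂_1 are all 1, so H_0 ≅ Z.
  H_1: rank ker ∂_1 − rank ∂_2 = (20 − 9) − 9 = 2, and the invariant factors of ∂_2 are all 1, so H_1 ≅ Z^2.
  H_2: rank ker ∂_2 − rank ∂_3 = (12 − 9) − 3 = 0, and the invariant factors of ∂_3 are all 1, so H_2 ≅ 0.
  H_3: rank ker ∂_3 − rank ∂_4 = (3 − 3) − 0 = 0, and there is no ∂_4, so H_3 ≅ 0.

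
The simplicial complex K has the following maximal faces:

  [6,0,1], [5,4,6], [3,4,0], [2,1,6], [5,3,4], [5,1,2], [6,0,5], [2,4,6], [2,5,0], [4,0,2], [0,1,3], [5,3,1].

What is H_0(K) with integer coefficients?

Order the vertices as 0 < 1 < 2 < 3 < 4 < 5 < 6. Listing each simplex with vertices in this order, K has dimension 2 with simplices:

  0-simplices (7): [0], [1], [2], [3], [4], [5], [6]
  1-simplices (18): [0,1], [0,2], [0,3], [0,4], [0,5], [0,6], [1,2], [1,3], [1,5], [1,6], [2,4], [2,5], [2,6], [3,4], [3,5], [4,5], [4,6], [5,6]
  2-simplices (12): [0,1,3], [0,1,6], [0,2,4], [0,2,5], [0,3,4], [0,5,6], [1,2,5], [1,2,6], [1,3,5], [2,4,6], [3,4,5], [4,5,6]

so the chain groups are C_0 ≅ Z^7, C_1 ≅ Z^18, C_2 ≅ Z^12.

∂_1: C_1 → C_0 maps an edge to its endpoints' difference, ∂[p,q] = q − p.
As a 7×18 matrix over Z this has rank 6, with invariant factors (1,1,1,1,1,1).

∂_2: C_2 → C_1 sends each 2-simplex [p,q,r] to [q,r] − [p,r] + [p,q]. For instance
  ∂[0,3,4] = [3,4] − [0,4] + [0,3],
  ∂[4,5,6] = [5,6] − [4,6] + [4,5].
The resulting 18×12 matrix has rank 12, and its Smith normal form has invariant factors (1,1,1,1,1,1,1,1,1,1,1,2).

From H_k ≅ ker(∂_k) / im(∂_{k+1}) we obtain:

  H_0: rank C_0 − rank ∂_1 = 7 − 6 = 1, and the invariant factors of ∂_1 are all 1, so H_0 ≅ Z.

H_0 ≅ Z.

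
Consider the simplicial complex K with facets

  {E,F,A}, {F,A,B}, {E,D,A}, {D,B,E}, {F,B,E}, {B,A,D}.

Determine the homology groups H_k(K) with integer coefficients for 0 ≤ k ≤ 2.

We work with the vertex ordering A < B < D < E < F. The simplices of K, each written with vertices in increasing order, are:

  0-simplices (5): A, B, D, E, F
  1-simplices (9): AB, AD, AE, AF, BD, BE, BF, DE, EF
  2-simplices (6): ABD, ABF, ADE, AEF, BDE, BEF

so the chain groups are C_0 ≅ Z^5, C_1 ≅ Z^9, C_2 ≅ Z^6.

The boundary map ∂_1: C_1 → C_0 is given by ∂[p,q] = [q] − [p]. For instance
  ∂BE = E − B.
As a 5×9 matrix over Z this has rank 4, with invariant factors (1,1,1,1).

Boundary ∂_2: C_2 → C_1 acts by ∂[p,q,r] = [q,r] − [p,r] + [p,q]. For instance
  ∂ABD = BD − AD + AB,
  ∂ABF = BF − AF + AB.
The resulting 9×6 matrix has rank 5, and its Smith normal form has invariant factors (1,1,1,1,1).

Now H_k = ker ∂_k / im ∂_{k+1}, so:

  H_0: rank C_0 − rank ∂_1 = 5 − 4 = 1, and the invariant factors of ∂_1 are all 1, so H_0 ≅ Z.
  H_1: rank ker ∂_1 − rank ∂_2 = (9 − 4) − 5 = 0, and the invariant factors of ∂_2 are all 1, so H_1 ≅ 0.
  H_2: rank ker ∂_2 − rank ∂_3 = (6 − 5) − 0 = 1, and there is no ∂_3, so H_2 ≅ Z.

H_0 = Z,  H_1 = 0,  H_2 = Z.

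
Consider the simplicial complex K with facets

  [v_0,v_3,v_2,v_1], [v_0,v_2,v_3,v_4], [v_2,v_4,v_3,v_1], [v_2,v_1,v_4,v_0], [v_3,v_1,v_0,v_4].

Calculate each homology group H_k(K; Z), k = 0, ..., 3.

K has 5 vertices, 10 edges, 10 triangles, 5 3-simplices.
rank ∂_0 = 0, rank ∂_1 = 4 ⇒ b_0 = 5 − 0 − 4 = 1; all invariant factors of ∂_1 are 1 so no torsion. So H_0 = Z.
rank ∂_1 = 4, rank ∂_2 = 6 ⇒ b_1 = 10 − 4 − 6 = 0; all invariant factors of ∂_2 are 1 so no torsion. So H_1 = 0.
rank ∂_2 = 6, rank ∂_3 = 4 ⇒ b_2 = 10 − 6 − 4 = 0; all invariant factors of ∂_3 are 1 so no torsion. So H_2 = 0.
rank ∂_3 = 4, rank ∂_4 = 0 ⇒ b_3 = 5 − 4 − 0 = 1. So H_3 = Z.

H_0 = Z,  H_1 = 0,  H_2 = 0,  H_3 = Z.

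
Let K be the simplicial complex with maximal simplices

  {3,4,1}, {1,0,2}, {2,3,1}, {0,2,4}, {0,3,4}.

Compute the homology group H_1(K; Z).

H_1 = Z.

Take the total order 0 < 1 < 2 < 3 < 4 on the vertex set. Then K (dimension 2) consists of the simplices:

  0-simplices (5): [0], [1], [2], [3], [4]
  1-simplices (10): [0,1], [0,2], [0,3], [0,4], [1,2], [1,3], [1,4], [2,3], [2,4], [3,4]
  2-simplices (5): [0,1,2], [0,2,4], [0,3,4], [1,2,3], [1,3,4]

so the chain groups are C_0 ≅ Z^5, C_1 ≅ Z^10, C_2 ≅ Z^5.

The boundary map ∂_1: C_1 → C_0 maps an edge to its endpoints' difference, ∂[p,q] = q − p.
This gives a 5×10 integer matrix of rank 4; reducing to Smith normal form yields diagonal entries (1,1,1,1).

The boundary map ∂_2: C_2 → C_1 acts by ∂[p,q,r] = [q,r] − [p,r] + [p,q]. For instance
  ∂[0,2,4] = [2,4] − [0,4] + [0,2],
  ∂[0,3,4] = [3,4] − [0,4] + [0,3].
The resulting 10×5 matrix has rank 5, and its Smith normal form has invariant factors (1,1,1,1,1).

From H_k ≅ ker(∂_k) / im(∂_{k+1}) we obtain:

  H_1: rank ker ∂_1 − rank ∂_2 = (10 − 4) − 5 = 1, and the invariant factors of ∂_2 are all 1, so H_1 = Z.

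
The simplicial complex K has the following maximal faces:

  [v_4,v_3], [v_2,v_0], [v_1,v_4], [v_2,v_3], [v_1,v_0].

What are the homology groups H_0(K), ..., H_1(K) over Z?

H_0 ≅ Z,  H_1 ≅ Z.

Fix the vertex order v_0 < v_1 < v_2 < v_3 < v_4 and write every simplex with vertices in increasing order. Then dim K = 1 and the simplices of K are:

  0-simplices (5): [v_0], [v_1], [v_2], [v_3], [v_4]
  1-simplices (5): [v_0,v_1], [v_0,v_2], [v_1,v_4], [v_2,v_3], [v_3,v_4]

so the chain groups are C_0 ≅ Z^5, C_1 ≅ Z^5.

The boundary map ∂_1: C_1 → C_0 sends each edge [p,q] (with p < q) to q − p.
The 5×5 boundary matrix has rank 4 and Smith normal form diag(1,1,1,1).

Computing H_k = (kernel of ∂_k) / (image of ∂_{k+1}):

  H_0: rank C_0 − rank ∂_1 = 5 − 4 = 1, and the invariant factors of ∂_1 are all 1, so H_0 = Z.
  H_1: rank ker ∂_1 − rank ∂_2 = (5 − 4) − 0 = 1, and there is no ∂_2, so H_1 = Z.

As a check, the Euler characteristic is 5 − 5 = 0, which agrees with 1 − 1 = 0.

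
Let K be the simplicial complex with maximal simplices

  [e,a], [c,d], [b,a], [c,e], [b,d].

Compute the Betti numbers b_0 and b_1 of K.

Fix the vertex order a < b < c < d < e and write every simplex with vertices in increasing order. Then dim K = 1 and the simplices of K are:

  0-simplices (5): a, b, c, d, e
  1-simplices (5): ab, ae, bd, cd, ce

Hence C_0 ≅ Z^5, C_1 ≅ Z^5.

The boundary map ∂_1: C_1 → C_0 sends each edge [p,q] (with p < q) to q − p. For instance
  ∂ae = e − a.
As a 5×5 matrix over Z this has rank 4, with invariant factors (1,1,1,1).

Computing H_k = (kernel of ∂_k) / (image of ∂_{k+1}):

  H_0: rank C_0 − rank ∂_1 = 5 − 4 = 1, and the invariant factors of ∂_1 are all 1, so H_0 = Z.
  H_1: rank ker ∂_1 − rank ∂_2 = (5 − 4) − 0 = 1, and there is no ∂_2, so H_1 = Z.

As a check, the Euler characteristic is 5 − 5 = 0, which agrees with 1 − 1 = 0.

Hence the Betti numbers are b_0 = 1, b_1 = 1.

b_0 = 1, b_1 = 1.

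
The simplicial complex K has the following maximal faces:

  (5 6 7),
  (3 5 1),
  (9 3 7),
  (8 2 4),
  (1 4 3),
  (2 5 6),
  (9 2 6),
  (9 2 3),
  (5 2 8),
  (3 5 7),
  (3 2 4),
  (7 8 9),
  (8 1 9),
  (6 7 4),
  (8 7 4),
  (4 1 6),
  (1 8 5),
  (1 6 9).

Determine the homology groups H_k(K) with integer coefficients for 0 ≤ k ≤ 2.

H_0 = Z,  H_1 = Z^2,  H_2 = Z.

Take the total order 1 < 2 < 3 < 4 < 5 < 6 < 7 < 8 < 9 on the vertex set. Then K (dimension 2) consists of the simplices:

  0-simplices (9): [1], [2], [3], [4], [5], [6], [7], [8], [9]
  1-simplices (27): (27 of them)
  2-simplices (18): [1,3,4], [1,3,5], [1,4,6], [1,5,8], [1,6,9], [1,8,9], [2,3,4], [2,3,9], [2,4,8], [2,5,6], [2,5,8], [2,6,9], [3,5,7], [3,7,9], [4,6,7], [4,7,8], [5,6,7], [7,8,9]

so the chain groups are C_0 ≅ Z^9, C_1 ≅ Z^27, C_2 ≅ Z^18.

Boundary ∂_1: C_1 → C_0 sends each edge [p,q] (with p < q) to q − p.
The resulting 9×27 matrix has rank 8, and its Smith normal form has invariant factors (1,1,1,1,1,1,1,1).

Boundary ∂_2: C_2 → C_1 maps a triangle to the signed sum of its edges. For instance
  ∂[4,7,8] = [7,8] − [4,8] + [4,7],
  ∂[1,3,4] = [3,4] − [1,4] + [1,3].
This gives a 27×18 integer matrix of rank 17; reducing to Smith normal form yields diagonal entries (1,1,1,1,1,1,1,1,1,1,1,1,1,1,1,1,1).

Reading off H_k = ker ∂_k / im ∂_{k+1}:

  H_0: rank C_0 − rank ∂_1 = 9 − 8 = 1, and the invariant factors of ∂_1 are all 1, so H_0 = Z.
  H_1: rank ker ∂_1 − rank ∂_2 = (27 − 8) − 17 = 2, and the invariant factors of ∂_2 are all 1, so H_1 = Z^2.
  H_2: rank ker ∂_2 − rank ∂_3 = (18 − 17) − 0 = 1, and there is no ∂_3, so H_2 = Z.

(K is a triangulation of the torus T^2.)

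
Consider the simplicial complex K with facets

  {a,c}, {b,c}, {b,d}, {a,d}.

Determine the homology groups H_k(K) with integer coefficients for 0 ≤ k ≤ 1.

H_0 = Z,  H_1 = Z.

Fix the vertex order a < b < c < d and write every simplex with vertices in increasing order. Then dim K = 1 and the simplices of K are:

  0-simplices (4): a, b, c, d
  1-simplices (4): ac, ad, bc, bd

Hence C_0 ≅ Z^4, C_1 ≅ Z^4.

∂_1: C_1 → C_0 sends each edge [p,q] (with p < q) to q − p. For instance
  ∂bc = c − b.
The resulting 4×4 matrix has rank 3, and its Smith normal form has invariant factors (1,1,1).

Now H_k = ker ∂_k / im ∂_{k+1}, so:

  H_0: rank C_0 − rank ∂_1 = 4 − 3 = 1, and the invariant factors of ∂_1 are all 1, so H_0 ≅ Z.
  H_1: rank ker ∂_1 − rank ∂_2 = (4 − 3) − 0 = 1, and there is no ∂_2, so H_1 ≅ Z.

As a check, the Euler characteristic is 4 − 4 = 0, which agrees with 1 − 1 = 0.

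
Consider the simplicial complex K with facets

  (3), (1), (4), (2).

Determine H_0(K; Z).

Take the total order 1 < 2 < 3 < 4 on the vertex set. Then K (dimension 0) consists of the simplices:

  0-simplices (4): [1], [2], [3], [4]

giving chain groups C_0 ≅ Z^4.

Computing H_k = (kernel of ∂_k) / (image of ∂_{k+1}):

  H_0: rank C_0 − rank ∂_1 = 4 − 0 = 4, and there is no ∂_1, so H_0 = Z^4.

H_0 ≅ Z^4.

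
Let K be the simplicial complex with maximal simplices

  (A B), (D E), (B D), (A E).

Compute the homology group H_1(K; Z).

We work with the vertex ordering A < B < D < E. The simplices of K, each written with vertices in increasing order, are:

  0-simplices (4): A, B, D, E
  1-simplices (4): AB, AE, BD, DE

giving chain groups C_0 ≅ Z^4, C_1 ≅ Z^4.

∂_1: C_1 → C_0 is given by ∂[p,q] = [q] − [p]. For instance
  ∂AB = B − A.
This gives a 4×4 integer matrix of rank 3; reducing to Smith normal form yields diagonal entries (1,1,1).

Reading off H_k = ker ∂_k / im ∂_{k+1}:

  H_1: rank ker ∂_1 − rank ∂_2 = (4 − 3) − 0 = 1, and there is no ∂_2, so H_1 = Z.

H_1 ≅ Z.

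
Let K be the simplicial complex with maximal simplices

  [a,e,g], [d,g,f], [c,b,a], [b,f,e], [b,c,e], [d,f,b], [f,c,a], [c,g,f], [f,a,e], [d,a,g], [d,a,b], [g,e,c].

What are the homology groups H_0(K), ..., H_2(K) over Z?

H_0 = Z,  H_1 = Z/2Z,  H_2 = 0.

K has 7 vertices, 18 edges, 12 triangles.
rank ∂_0 = 0, rank ∂_1 = 6 ⇒ b_0 = 7 − 0 − 6 = 1; all invariant factors of ∂_1 are 1 so no torsion. So H_0 = Z.
rank ∂_1 = 6, rank ∂_2 = 12 ⇒ b_1 = 18 − 6 − 12 = 0; ∂_2 has invariant factor(s) [2] giving torsion. So H_1 = Z/2Z.
rank ∂_2 = 12, rank ∂_3 = 0 ⇒ b_2 = 12 − 12 − 0 = 0. So H_2 = 0.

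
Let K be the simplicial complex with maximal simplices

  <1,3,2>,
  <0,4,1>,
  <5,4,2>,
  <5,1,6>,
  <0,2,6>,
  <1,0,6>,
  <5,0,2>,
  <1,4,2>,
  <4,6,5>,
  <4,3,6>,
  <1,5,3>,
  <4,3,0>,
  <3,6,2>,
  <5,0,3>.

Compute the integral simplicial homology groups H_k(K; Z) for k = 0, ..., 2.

We work with the vertex ordering 0 < 1 < 2 < 3 < 4 < 5 < 6. The simplices of K, each written with vertices in increasing order, are:

  0-simplices (7): [0], [1], [2], [3], [4], [5], [6]
  1-simplices (21): [0,1], [0,2], [0,3], [0,4], [0,5], [0,6], [1,2], [1,3], [1,4], [1,5], [1,6], [2,3], [2,4], [2,5], [2,6], [3,4], [3,5], [3,6], [4,5], [4,6], [5,6]
  2-simplices (14): [0,1,4], [0,1,6], [0,2,5], [0,2,6], [0,3,4], [0,3,5], [1,2,3], [1,2,4], [1,3,5], [1,5,6], [2,3,6], [2,4,5], [3,4,6], [4,5,6]

so the chain groups are C_0 ≅ Z^7, C_1 ≅ Z^21, C_2 ≅ Z^14.

Boundary ∂_1: C_1 → C_0 is given by ∂[p,q] = [q] − [p]. For instance
  ∂[5,6] = [6] − [5].
This gives a 7×21 integer matrix of rank 6; reducing to Smith normal form yields diagonal entries (1,1,1,1,1,1).

The boundary map ∂_2: C_2 → C_1 sends each 2-simplex [p,q,r] to [q,r] − [p,r] + [p,q]. For instance
  ∂[0,1,6] = [1,6] − [0,6] + [0,1],
  ∂[1,3,5] = [3,5] − [1,5] + [1,3].
This gives a 21×14 integer matrix of rank 13; reducing to Smith normal form yields diagonal entries (1,1,1,1,1,1,1,1,1,1,1,1,1).

Now H_k = ker ∂_k / im ∂_{k+1}, so:

  H_0: rank C_0 − rank ∂_1 = 7 − 6 = 1, and the invariant factors of ∂_1 are all 1, so H_0 = Z.
  H_1: rank ker ∂_1 − rank ∂_2 = (21 − 6) − 13 = 2, and the invariant factors of ∂_2 are all 1, so H_1 = Z^2.
  H_2: rank ker ∂_2 − rank ∂_3 = (14 − 13) − 0 = 1, and there is no ∂_3, so H_2 = Z.

As a check, the Euler characteristic is 7 − 21 + 14 = 0, which agrees with 1 − 2 + 1 = 0.

H_0 = Z,  H_1 = Z^2,  H_2 = Z.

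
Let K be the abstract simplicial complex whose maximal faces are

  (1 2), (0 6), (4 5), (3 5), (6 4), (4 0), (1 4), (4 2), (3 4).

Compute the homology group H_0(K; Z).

H_0 ≅ Z.

Order the vertices as 0 < 1 < 2 < 3 < 4 < 5 < 6. Listing each simplex with vertices in this order, K has dimension 1 with simplices:

  0-simplices (7): [0], [1], [2], [3], [4], [5], [6]
  1-simplices (9): [0,4], [0,6], [1,2], [1,4], [2,4], [3,4], [3,5], [4,5], [4,6]

so the chain groups are C_0 ≅ Z^7, C_1 ≅ Z^9.

∂_1: C_1 → C_0 is given by ∂[p,q] = [q] − [p]. For instance
  ∂[0,4] = [4] − [0].
The 7×9 boundary matrix has rank 6 and Smith normal form diag(1,1,1,1,1,1).

Now H_k = ker ∂_k / im ∂_{k+1}, so:

  H_0: rank C_0 − rank ∂_1 = 7 − 6 = 1, and the invariant factors of ∂_1 are all 1, so H_0 ≅ Z.

(K is a triangulation of a wedge of 3 circles.)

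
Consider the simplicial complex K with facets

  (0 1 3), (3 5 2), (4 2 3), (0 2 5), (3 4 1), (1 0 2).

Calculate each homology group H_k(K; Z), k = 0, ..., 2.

Order the vertices as 0 < 1 < 2 < 3 < 4 < 5. Listing each simplex with vertices in this order, K has dimension 2 with simplices:

  0-simplices (6): [0], [1], [2], [3], [4], [5]
  1-simplices (12): [0,1], [0,2], [0,3], [0,5], [1,2], [1,3], [1,4], [2,3], [2,4], [2,5], [3,4], [3,5]
  2-simplices (6): [0,1,2], [0,1,3], [0,2,5], [1,3,4], [2,3,4], [2,3,5]

giving chain groups C_0 ≅ Z^6, C_1 ≅ Z^12, C_2 ≅ Z^6.

The boundary map ∂_1: C_1 → C_0 is given by ∂[p,q] = [q] − [p]. For instance
  ∂[0,5] = [5] − [0].
The 6×12 boundary matrix has rank 5 and Smith normal form diag(1,1,1,1,1).

The boundary map ∂_2: C_2 → C_1 maps a triangle to the signed sum of its edges. For instance
  ∂[2,3,4] = [3,4] − [2,4] + [2,3],
  ∂[0,1,2] = [1,2] − [0,2] + [0,1].
The resulting 12×6 matrix has rank 6, and its Smith normal form has invariant factors (1,1,1,1,1,1).

Computing H_k = (kernel of ∂_k) / (image of ∂_{k+1}):

  H_0: rank C_0 − rank ∂_1 = 6 − 5 = 1, and the invariant factors of ∂_1 are all 1, so H_0 = Z.
  H_1: rank ker ∂_1 − rank ∂_2 = (12 − 5) − 6 = 1, and the invariant factors of ∂_2 are all 1, so H_1 = Z.
  H_2: rank ker ∂_2 − rank ∂_3 = (6 − 6) − 0 = 0, and there is no ∂_3, so H_2 = 0.

H_0 = Z,  H_1 = Z,  H_2 = 0.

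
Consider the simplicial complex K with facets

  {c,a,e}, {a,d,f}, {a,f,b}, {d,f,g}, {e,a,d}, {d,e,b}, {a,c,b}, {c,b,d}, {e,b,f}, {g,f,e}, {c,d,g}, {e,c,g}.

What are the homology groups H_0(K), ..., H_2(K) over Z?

H_0 = Z,  H_1 = Z/2Z,  H_2 = 0.

Order the vertices as a < b < c < d < e < f < g. Listing each simplex with vertices in this order, K has dimension 2 with simplices:

  0-simplices (7): a, b, c, d, e, f, g
  1-simplices (18): ab, ac, ad, ae, af, bc, bd, be, bf, cd, ce, cg, de, df, dg, ef, eg, fg
  2-simplices (12): abc, abf, ace, ade, adf, bcd, bde, bef, cdg, ceg, dfg, efg

so the chain groups are C_0 ≅ Z^7, C_1 ≅ Z^18, C_2 ≅ Z^12.

The boundary map ∂_1: C_1 → C_0 maps an edge to its endpoints' difference, ∂[p,q] = q − p.
This gives a 7×18 integer matrix of rank 6; reducing to Smith normal form yields diagonal entries (1,1,1,1,1,1).

Boundary ∂_2: C_2 → C_1 sends each 2-simplex [p,q,r] to [q,r] − [p,r] + [p,q]. For instance
  ∂abc = bc − ac + ab,
  ∂ade = de − ae + ad.
The resulting 18×12 matrix has rank 12, and its Smith normal form has invariant factors (1,1,1,1,1,1,1,1,1,1,1,2).

Now H_k = ker ∂_k / im ∂_{k+1}, so:

  H_0: rank C_0 − rank ∂_1 = 7 − 6 = 1, and the invariant factors of ∂_1 are all 1, so H_0 = Z.
  H_1: rank ker ∂_1 − rank ∂_2 = (18 − 6) − 12 = 0, and ∂_2 has invariant factor 2 > 1, so H_1 = Z/2Z.
  H_2: rank ker ∂_2 − rank ∂_3 = (12 − 12) − 0 = 0, and there is no ∂_3, so H_2 = 0.

As a check, the Euler characteristic is 7 − 18 + 12 = 1, which agrees with 1 − 0 + 0 = 1.
(K is a triangulation of the real projective plane RP^2.)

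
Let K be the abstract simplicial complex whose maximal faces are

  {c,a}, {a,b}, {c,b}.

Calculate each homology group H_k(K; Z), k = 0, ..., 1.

H_0 = Z,  H_1 = Z.

Take the total order a < b < c on the vertex set. Then K (dimension 1) consists of the simplices:

  0-simplices (3): a, b, c
  1-simplices (3): ab, ac, bc

giving chain groups C_0 ≅ Z^3, C_1 ≅ Z^3.

∂_1: C_1 → C_0 maps an edge to its endpoints' difference, ∂[p,q] = q − p. For instance
  ∂ac = c − a.
As a 3×3 matrix over Z this has rank 2, with invariant factors (1,1).

Now H_k = ker ∂_k / im ∂_{k+1}, so:

  H_0: rank C_0 − rank ∂_1 = 3 − 2 = 1, and the invariant factors of ∂_1 are all 1, so H_0 ≅ Z.
  H_1: rank ker ∂_1 − rank ∂_2 = (3 − 2) − 0 = 1, and there is no ∂_2, so H_1 ≅ Z.

As a check, the Euler characteristic is 3 − 3 = 0, which agrees with 1 − 1 = 0.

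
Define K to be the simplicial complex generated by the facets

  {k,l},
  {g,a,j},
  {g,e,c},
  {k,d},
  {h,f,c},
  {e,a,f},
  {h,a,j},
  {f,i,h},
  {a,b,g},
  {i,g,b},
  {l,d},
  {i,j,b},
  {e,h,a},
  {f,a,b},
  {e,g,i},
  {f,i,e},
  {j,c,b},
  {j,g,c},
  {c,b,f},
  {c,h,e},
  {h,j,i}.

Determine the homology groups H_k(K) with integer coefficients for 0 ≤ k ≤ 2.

K has 12 vertices, 30 edges, 18 triangles.
rank ∂_0 = 0, rank ∂_1 = 10 ⇒ b_0 = 12 − 0 − 10 = 2; all invariant factors of ∂_1 are 1 so no torsion. So H_0 = Z^2.
rank ∂_1 = 10, rank ∂_2 = 18 ⇒ b_1 = 30 − 10 − 18 = 2; ∂_2 has invariant factor(s) [2] giving torsion. So H_1 = Z^2 ⊕ Z/2.
rank ∂_2 = 18, rank ∂_3 = 0 ⇒ b_2 = 18 − 18 − 0 = 0. So H_2 = 0.

H_0 ≅ Z^2,  H_1 ≅ Z^2 ⊕ Z/2,  H_2 = 0.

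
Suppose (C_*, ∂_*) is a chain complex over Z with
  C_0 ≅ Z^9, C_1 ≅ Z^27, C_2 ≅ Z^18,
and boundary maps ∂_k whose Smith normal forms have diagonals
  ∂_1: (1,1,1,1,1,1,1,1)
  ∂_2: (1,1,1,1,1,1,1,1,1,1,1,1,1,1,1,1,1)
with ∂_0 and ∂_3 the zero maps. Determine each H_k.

H_0: b_0 = 9 − 0 − 8 = 1; torsion from ∂_1 factors > 1: none. So H_0 = Z.
H_1: b_1 = 27 − 8 − 17 = 2; torsion from ∂_2 factors > 1: none. So H_1 = Z^2.
H_2: b_2 = 18 − 17 − 0 = 1; torsion from ∂_3 factors > 1: none. So H_2 = Z.

H_0 = Z,  H_1 = Z^2,  H_2 = Z.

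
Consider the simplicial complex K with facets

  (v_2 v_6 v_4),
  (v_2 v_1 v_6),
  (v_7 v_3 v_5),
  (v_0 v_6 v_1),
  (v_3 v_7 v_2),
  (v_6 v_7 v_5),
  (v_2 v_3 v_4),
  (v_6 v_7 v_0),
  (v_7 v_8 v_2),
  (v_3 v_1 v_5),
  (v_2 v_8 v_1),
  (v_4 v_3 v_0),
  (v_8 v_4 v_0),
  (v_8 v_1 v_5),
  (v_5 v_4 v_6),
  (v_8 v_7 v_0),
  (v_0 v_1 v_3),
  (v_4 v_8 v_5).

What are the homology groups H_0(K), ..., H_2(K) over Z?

H_0 ≅ Z,  H_1 ≅ Z^2,  H_2 ≅ Z.

K has 9 vertices, 27 edges, 18 triangles.
rank ∂_0 = 0, rank ∂_1 = 8 ⇒ b_0 = 9 − 0 − 8 = 1; all invariant factors of ∂_1 are 1 so no torsion. So H_0 ≅ Z.
rank ∂_1 = 8, rank ∂_2 = 17 ⇒ b_1 = 27 − 8 − 17 = 2; all invariant factors of ∂_2 are 1 so no torsion. So H_1 ≅ Z^2.
rank ∂_2 = 17, rank ∂_3 = 0 ⇒ b_2 = 18 − 17 − 0 = 1. So H_2 ≅ Z.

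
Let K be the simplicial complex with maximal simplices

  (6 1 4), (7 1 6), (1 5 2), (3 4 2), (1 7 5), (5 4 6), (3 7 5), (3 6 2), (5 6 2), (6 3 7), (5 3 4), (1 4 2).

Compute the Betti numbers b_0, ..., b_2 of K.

We work with the vertex ordering 1 < 2 < 3 < 4 < 5 < 6 < 7. The simplices of K, each written with vertices in increasing order, are:

  0-simplices (7): [1], [2], [3], [4], [5], [6], [7]
  1-simplices (18): [1,2], [1,4], [1,5], [1,6], [1,7], [2,3], [2,4], [2,5], [2,6], [3,4], [3,5], [3,6], [3,7], [4,5], [4,6], [5,6], [5,7], [6,7]
  2-simplices (12): [1,2,4], [1,2,5], [1,4,6], [1,5,7], [1,6,7], [2,3,4], [2,3,6], [2,5,6], [3,4,5], [3,5,7], [3,6,7], [4,5,6]

Hence C_0 ≅ Z^7, C_1 ≅ Z^18, C_2 ≅ Z^12.

The boundary map ∂_1: C_1 → C_0 sends each edge [p,q] (with p < q) to q − p.
The resulting 7×18 matrix has rank 6, and its Smith normal form has invariant factors (1,1,1,1,1,1).

Boundary ∂_2: C_2 → C_1 sends each 2-simplex [p,q,r] to [q,r] − [p,r] + [p,q]. For instance
  ∂[3,4,5] = [4,5] − [3,5] + [3,4],
  ∂[1,2,4] = [2,4] − [1,4] + [1,2].
As a 18×12 matrix over Z this has rank 12, with invariant factors (1,1,1,1,1,1,1,1,1,1,1,2).

Now H_k = ker ∂_k / im ∂_{k+1}, so:

  H_0: rank C_0 − rank ∂_1 = 7 − 6 = 1, and the invariant factors of ∂_1 are all 1, so H_0 = Z.
  H_1: rank ker ∂_1 − rank ∂_2 = (18 − 6) − 12 = 0, and ∂_2 has invariant factor 2 > 1, so H_1 = Z/2.
  H_2: rank ker ∂_2 − rank ∂_3 = (12 − 12) − 0 = 0, and there is no ∂_3, so H_2 = 0.

As a check, the Euler characteristic is 7 − 18 + 12 = 1, which agrees with 1 − 0 + 0 = 1.
(K is a triangulation of the real projective plane RP^2.)

Hence the Betti numbers are b_0 = 1, b_1 = 0, b_2 = 0.

b_0 = 1, b_1 = 0, b_2 = 0.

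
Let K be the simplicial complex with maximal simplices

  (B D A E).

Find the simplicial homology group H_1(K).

H_1 ≅ 0.

Order the vertices as A < B < D < E. Listing each simplex with vertices in this order, K has dimension 3 with simplices:

  0-simplices (4): A, B, D, E
  1-simplices (6): AB, AD, AE, BD, BE, DE
  2-simplices (4): ABD, ABE, ADE, BDE
  3-simplices (1): ABDE

giving chain groups C_0 ≅ Z^4, C_1 ≅ Z^6, C_2 ≅ Z^4, C_3 ≅ Z^1.

Boundary ∂_1: C_1 → C_0 is given by ∂[p,q] = [q] − [p]. For instance
  ∂DE = E − D.
As a 4×6 matrix over Z this has rank 3, with invariant factors (1,1,1).

The boundary map ∂_2: C_2 → C_1 maps a triangle to the signed sum of its edges. For instance
  ∂ABE = BE − AE + AB,
  ∂ABD = BD − AD + AB.
This gives a 6×4 integer matrix of rank 3; reducing to Smith normal form yields diagonal entries (1,1,1).

Boundary ∂_3: C_3 → C_2 sends each 3-simplex σ to the alternating sum Σ_i (−1)^i (σ with its i-th vertex removed). For instance
  ∂ABDE = BDE − ADE + ABE − ABD.
This gives a 4×1 integer matrix of rank 1; reducing to Smith normal form yields diagonal entries (1).

Reading off H_k = ker ∂_k / im ∂_{k+1}:

  H_1: rank ker ∂_1 − rank ∂_2 = (6 − 3) − 3 = 0, and the invariant factors of ∂_2 are all 1, so H_1 ≅ 0.

(K is a triangulation of the 3-simplex.)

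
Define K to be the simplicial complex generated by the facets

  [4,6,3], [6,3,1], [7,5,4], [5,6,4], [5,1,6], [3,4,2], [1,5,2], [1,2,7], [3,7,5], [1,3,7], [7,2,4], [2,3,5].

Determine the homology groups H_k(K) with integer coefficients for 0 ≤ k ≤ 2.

H_0 ≅ Z,  H_1 ≅ Z/2Z,  H_2 = 0.

We work with the vertex ordering 1 < 2 < 3 < 4 < 5 < 6 < 7. The simplices of K, each written with vertices in increasing order, are:

  0-simplices (7): [1], [2], [3], [4], [5], [6], [7]
  1-simplices (18): [1,2], [1,3], [1,5], [1,6], [1,7], [2,3], [2,4], [2,5], [2,7], [3,4], [3,5], [3,6], [3,7], [4,5], [4,6], [4,7], [5,6], [5,7]
  2-simplices (12): [1,2,5], [1,2,7], [1,3,6], [1,3,7], [1,5,6], [2,3,4], [2,3,5], [2,4,7], [3,4,6], [3,5,7], [4,5,6], [4,5,7]

giving chain groups C_0 ≅ Z^7, C_1 ≅ Z^18, C_2 ≅ Z^12.

The boundary map ∂_1: C_1 → C_0 sends each edge [p,q] (with p < q) to q − p. For instance
  ∂[4,6] = [6] − [4].
As a 7×18 matrix over Z this has rank 6, with invariant factors (1,1,1,1,1,1).

Boundary ∂_2: C_2 → C_1 acts by ∂[p,q,r] = [q,r] − [p,r] + [p,q]. For instance
  ∂[2,3,5] = [3,5] − [2,5] + [2,3],
  ∂[2,4,7] = [4,7] − [2,7] + [2,4].
As a 18×12 matrix over Z this has rank 12, with invariant factors (1,1,1,1,1,1,1,1,1,1,1,2).

From H_k ≅ ker(∂_k) / im(∂_{k+1}) we obtain:

  H_0: rank C_0 − rank ∂_1 = 7 − 6 = 1, and the invariant factors of ∂_1 are all 1, so H_0 = Z.
  H_1: rank ker ∂_1 − rank ∂_2 = (18 − 6) − 12 = 0, and ∂_2 has invariant factor 2 > 1, so H_1 = Z/2Z.
  H_2: rank ker ∂_2 − rank ∂_3 = (12 − 12) − 0 = 0, and there is no ∂_3, so H_2 = 0.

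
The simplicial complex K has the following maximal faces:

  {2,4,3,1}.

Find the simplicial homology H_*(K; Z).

We work with the vertex ordering 1 < 2 < 3 < 4. The simplices of K, each written with vertices in increasing order, are:

  0-simplices (4): [1], [2], [3], [4]
  1-simplices (6): [1,2], [1,3], [1,4], [2,3], [2,4], [3,4]
  2-simplices (4): [1,2,3], [1,2,4], [1,3,4], [2,3,4]
  3-simplices (1): [1,2,3,4]

giving chain groups C_0 ≅ Z^4, C_1 ≅ Z^6, C_2 ≅ Z^4, C_3 ≅ Z^1.

The boundary map ∂_1: C_1 → C_0 is given by ∂[p,q] = [q] − [p].
The resulting 4×6 matrix has rank 3, and its Smith normal form has invariant factors (1,1,1).

Boundary ∂_2: C_2 → C_1 acts by ∂[p,q,r] = [q,r] − [p,r] + [p,q]. For instance
  ∂[2,3,4] = [3,4] − [2,4] + [2,3],
  ∂[1,2,4] = [2,4] − [1,4] + [1,2].
As a 6×4 matrix over Z this has rank 3, with invariant factors (1,1,1).

∂_3: C_3 → C_2 sends each 3-simplex σ to the alternating sum Σ_i (−1)^i (σ with its i-th vertex removed). For instance
  ∂[1,2,3,4] = [2,3,4] − [1,3,4] + [1,2,4] − [1,2,3].
The resulting 4×1 matrix has rank 1, and its Smith normal form has invariant factors (1).

Computing H_k = (kernel of ∂_k) / (image of ∂_{k+1}):

  H_0: rank C_0 − rank ∂_1 = 4 − 3 = 1, and the invariant factors of ∂_1 are all 1, so H_0 = Z.
  H_1: rank ker ∂_1 − rank ∂_2 = (6 − 3) − 3 = 0, and the invariant factors of ∂_2 are all 1, so H_1 = 0.
  H_2: rank ker ∂_2 − rank ∂_3 = (4 − 3) − 1 = 0, and the invariant factors of ∂_3 are all 1, so H_2 = 0.
  H_3: rank ker ∂_3 − rank ∂_4 = (1 − 1) − 0 = 0, and there is no ∂_4, so H_3 = 0.

(K is a triangulation of the 3-simplex.)

H_0 ≅ Z,  H_1 = 0,  H_2 = 0,  H_3 = 0.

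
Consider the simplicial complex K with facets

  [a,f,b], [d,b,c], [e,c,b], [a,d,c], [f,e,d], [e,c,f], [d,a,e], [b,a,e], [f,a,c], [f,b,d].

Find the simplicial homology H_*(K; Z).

H_0 = Z,  H_1 = Z/2,  H_2 = 0.

Fix the vertex order a < b < c < d < e < f and write every simplex with vertices in increasing order. Then dim K = 2 and the simplices of K are:

  0-simplices (6): a, b, c, d, e, f
  1-simplices (15): ab, ac, ad, ae, af, bc, bd, be, bf, cd, ce, cf, de, df, ef
  2-simplices (10): abe, abf, acd, acf, ade, bcd, bce, bdf, cef, def

Hence C_0 ≅ Z^6, C_1 ≅ Z^15, C_2 ≅ Z^10.

The boundary map ∂_1: C_1 → C_0 maps an edge to its endpoints' difference, ∂[p,q] = q − p. For instance
  ∂cf = f − c.
The resulting 6×15 matrix has rank 5, and its Smith normal form has invariant factors (1,1,1,1,1).

Boundary ∂_2: C_2 → C_1 acts by ∂[p,q,r] = [q,r] − [p,r] + [p,q]. For instance
  ∂bce = ce − be + bc,
  ∂bcd = cd − bd + bc.
The 15×10 boundary matrix has rank 10 and Smith normal form diag(1,1,1,1,1,1,1,1,1,2).

Reading off H_k = ker ∂_k / im ∂_{k+1}:

  H_0: rank C_0 − rank ∂_1 = 6 − 5 = 1, and the invariant factors of ∂_1 are all 1, so H_0 ≅ Z.
  H_1: rank ker ∂_1 − rank ∂_2 = (15 − 5) − 10 = 0, and ∂_2 has invariant factor 2 > 1, so H_1 ≅ Z/2.
  H_2: rank ker ∂_2 − rank ∂_3 = (10 − 10) − 0 = 0, and there is no ∂_3, so H_2 ≅ 0.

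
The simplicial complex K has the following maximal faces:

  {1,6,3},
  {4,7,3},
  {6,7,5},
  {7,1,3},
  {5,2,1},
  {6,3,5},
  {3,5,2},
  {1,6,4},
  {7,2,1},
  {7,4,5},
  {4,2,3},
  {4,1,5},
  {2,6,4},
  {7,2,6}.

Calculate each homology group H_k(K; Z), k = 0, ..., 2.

H_0 ≅ Z,  H_1 ≅ Z^2,  H_2 ≅ Z.

Take the total order 1 < 2 < 3 < 4 < 5 < 6 < 7 on the vertex set. Then K (dimension 2) consists of the simplices:

  0-simplices (7): [1], [2], [3], [4], [5], [6], [7]
  1-simplices (21): [1,2], [1,3], [1,4], [1,5], [1,6], [1,7], [2,3], [2,4], [2,5], [2,6], [2,7], [3,4], [3,5], [3,6], [3,7], [4,5], [4,6], [4,7], [5,6], [5,7], [6,7]
  2-simplices (14): [1,2,5], [1,2,7], [1,3,6], [1,3,7], [1,4,5], [1,4,6], [2,3,4], [2,3,5], [2,4,6], [2,6,7], [3,4,7], [3,5,6], [4,5,7], [5,6,7]

so the chain groups are C_0 ≅ Z^7, C_1 ≅ Z^21, C_2 ≅ Z^14.

The boundary map ∂_1: C_1 → C_0 maps an edge to its endpoints' difference, ∂[p,q] = q − p. For instance
  ∂[4,6] = [6] − [4].
This gives a 7×21 integer matrix of rank 6; reducing to Smith normal form yields diagonal entries (1,1,1,1,1,1).

∂_2: C_2 → C_1 sends each 2-simplex [p,q,r] to [q,r] − [p,r] + [p,q]. For instance
  ∂[2,3,4] = [3,4] − [2,4] + [2,3],
  ∂[2,3,5] = [3,5] − [2,5] + [2,3].
This gives a 21×14 integer matrix of rank 13; reducing to Smith normal form yields diagonal entries (1,1,1,1,1,1,1,1,1,1,1,1,1).

From H_k ≅ ker(∂_k) / im(∂_{k+1}) we obtain:

  H_0: rank C_0 − rank ∂_1 = 7 − 6 = 1, and the invariant factors of ∂_1 are all 1, so H_0 ≅ Z.
  H_1: rank ker ∂_1 − rank ∂_2 = (21 − 6) − 13 = 2, and the invariant factors of ∂_2 are all 1, so H_1 ≅ Z^2.
  H_2: rank ker ∂_2 − rank ∂_3 = (14 − 13) − 0 = 1, and there is no ∂_3, so H_2 ≅ Z.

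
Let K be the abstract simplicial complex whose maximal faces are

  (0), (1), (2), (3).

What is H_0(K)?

Order the vertices as 0 < 1 < 2 < 3. Listing each simplex with vertices in this order, K has dimension 0 with simplices:

  0-simplices (4): [0], [1], [2], [3]

Hence C_0 ≅ Z^4.

Reading off H_k = ker ∂_k / im ∂_{k+1}:

  H_0: rank C_0 − rank ∂_1 = 4 − 0 = 4, and there is no ∂_1, so H_0 ≅ Z^4.

(K is a triangulation of a set of 4 points.)

H_0 = Z^4.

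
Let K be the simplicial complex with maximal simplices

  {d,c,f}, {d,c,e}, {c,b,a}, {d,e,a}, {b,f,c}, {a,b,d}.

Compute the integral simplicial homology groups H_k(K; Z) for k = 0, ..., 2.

We work with the vertex ordering a < b < c < d < e < f. The simplices of K, each written with vertices in increasing order, are:

  0-simplices (6): a, b, c, d, e, f
  1-simplices (12): ab, ac, ad, ae, bc, bd, bf, cd, ce, cf, de, df
  2-simplices (6): abc, abd, ade, bcf, cde, cdf

giving chain groups C_0 ≅ Z^6, C_1 ≅ Z^12, C_2 ≅ Z^6.

The boundary map ∂_1: C_1 → C_0 is given by ∂[p,q] = [q] − [p]. For instance
  ∂ab = b − a.
The resulting 6×12 matrix has rank 5, and its Smith normal form has invariant factors (1,1,1,1,1).

∂_2: C_2 → C_1 sends each 2-simplex [p,q,r] to [q,r] − [p,r] + [p,q]. For instance
  ∂abd = bd − ad + ab,
  ∂bcf = cf − bf + bc.
As a 12×6 matrix over Z this has rank 6, with invariant factors (1,1,1,1,1,1).

Computing H_k = (kernel of ∂_k) / (image of ∂_{k+1}):

  H_0: rank C_0 − rank ∂_1 = 6 − 5 = 1, and the invariant factors of ∂_1 are all 1, so H_0 ≅ Z.
  H_1: rank ker ∂_1 − rank ∂_2 = (12 − 5) − 6 = 1, and the invariant factors of ∂_2 are all 1, so H_1 ≅ Z.
  H_2: rank ker ∂_2 − rank ∂_3 = (6 − 6) − 0 = 0, and there is no ∂_3, so H_2 ≅ 0.

As a check, the Euler characteristic is 6 − 12 + 6 = 0, which agrees with 1 − 1 + 0 = 0.

H_0 ≅ Z,  H_1 ≅ Z,  H_2 = 0.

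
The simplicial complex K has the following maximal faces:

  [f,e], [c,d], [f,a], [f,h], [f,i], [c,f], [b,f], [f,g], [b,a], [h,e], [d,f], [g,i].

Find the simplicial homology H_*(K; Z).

H_0 = Z,  H_1 = Z^4.

Take the total order a < b < c < d < e < f < g < h < i on the vertex set. Then K (dimension 1) consists of the simplices:

  0-simplices (9): a, b, c, d, e, f, g, h, i
  1-simplices (12): ab, af, bf, cd, cf, df, ef, eh, fg, fh, fi, gi

giving chain groups C_0 ≅ Z^9, C_1 ≅ Z^12.

The boundary map ∂_1: C_1 → C_0 maps an edge to its endpoints' difference, ∂[p,q] = q − p.
As a 9×12 matrix over Z this has rank 8, with invariant factors (1,1,1,1,1,1,1,1).

Computing H_k = (kernel of ∂_k) / (image of ∂_{k+1}):

  H_0: rank C_0 − rank ∂_1 = 9 − 8 = 1, and the invariant factors of ∂_1 are all 1, so H_0 ≅ Z.
  H_1: rank ker ∂_1 − rank ∂_2 = (12 − 8) − 0 = 4, and there is no ∂_2, so H_1 ≅ Z^4.

As a check, the Euler characteristic is 9 − 12 = -3, which agrees with 1 − 4 = -3.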